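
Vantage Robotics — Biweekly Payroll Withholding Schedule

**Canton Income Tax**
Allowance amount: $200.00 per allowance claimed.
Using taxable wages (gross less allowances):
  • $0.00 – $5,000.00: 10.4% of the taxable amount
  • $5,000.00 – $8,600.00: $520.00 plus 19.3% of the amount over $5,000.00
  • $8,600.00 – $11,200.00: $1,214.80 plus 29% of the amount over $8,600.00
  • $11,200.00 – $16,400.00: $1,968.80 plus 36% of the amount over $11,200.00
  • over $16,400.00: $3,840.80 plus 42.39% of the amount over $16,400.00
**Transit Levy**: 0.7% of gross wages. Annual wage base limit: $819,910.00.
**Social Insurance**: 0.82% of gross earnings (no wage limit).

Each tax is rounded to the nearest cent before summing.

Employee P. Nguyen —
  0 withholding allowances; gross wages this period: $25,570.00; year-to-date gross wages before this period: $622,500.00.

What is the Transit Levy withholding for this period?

Transit Levy: 0.7% × $25,570.00 = $178.99

$178.99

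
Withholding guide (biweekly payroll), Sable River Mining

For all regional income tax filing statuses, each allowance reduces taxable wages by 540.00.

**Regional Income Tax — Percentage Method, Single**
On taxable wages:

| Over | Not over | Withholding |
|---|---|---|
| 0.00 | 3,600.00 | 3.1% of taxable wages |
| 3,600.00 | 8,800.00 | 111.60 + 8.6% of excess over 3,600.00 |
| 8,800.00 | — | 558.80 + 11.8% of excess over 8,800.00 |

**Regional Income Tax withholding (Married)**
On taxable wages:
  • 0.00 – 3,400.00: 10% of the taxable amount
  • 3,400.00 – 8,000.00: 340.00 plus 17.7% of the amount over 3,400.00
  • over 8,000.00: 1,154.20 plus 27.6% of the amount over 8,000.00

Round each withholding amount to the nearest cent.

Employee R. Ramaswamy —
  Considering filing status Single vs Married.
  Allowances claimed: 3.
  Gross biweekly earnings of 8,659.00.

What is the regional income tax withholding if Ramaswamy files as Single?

Regional Income Tax (Single): taxable = 8,659.00 − 3×540.00 = 7,039.00
  111.60 + 8.6% × (7,039.00 − 3,600.00) = 111.60 + 8.6% × 3,439.00 = 407.35

407.35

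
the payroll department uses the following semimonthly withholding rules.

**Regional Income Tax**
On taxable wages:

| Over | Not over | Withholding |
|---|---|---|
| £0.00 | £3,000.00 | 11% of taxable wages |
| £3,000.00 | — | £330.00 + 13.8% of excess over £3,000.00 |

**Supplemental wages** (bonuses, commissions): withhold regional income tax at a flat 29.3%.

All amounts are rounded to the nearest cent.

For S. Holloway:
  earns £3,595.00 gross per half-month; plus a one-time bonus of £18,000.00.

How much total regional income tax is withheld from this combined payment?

£5,686.11

Regional Income Tax: taxable = £3,595.00
  £330.00 + 13.8% × (£3,595.00 − £3,000.00) = £330.00 + 13.8% × £595.00 = £412.11
Supplemental (29.3% flat on bonus): 29.3% × £18,000.00 = £5,274.00
Total regional income tax: £412.11 + £5,274.00 = £5,686.11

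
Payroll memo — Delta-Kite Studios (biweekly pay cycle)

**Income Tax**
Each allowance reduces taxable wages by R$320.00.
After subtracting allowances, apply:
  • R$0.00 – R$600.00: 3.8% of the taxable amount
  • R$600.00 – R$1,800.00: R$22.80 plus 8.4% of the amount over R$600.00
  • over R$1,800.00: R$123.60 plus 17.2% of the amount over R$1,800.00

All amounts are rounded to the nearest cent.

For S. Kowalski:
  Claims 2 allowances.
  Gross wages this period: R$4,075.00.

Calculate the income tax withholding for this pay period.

R$404.82

Income Tax: taxable = R$4,075.00 − 2×R$320.00 = R$3,435.00
  R$123.60 + 17.2% × (R$3,435.00 − R$1,800.00) = R$123.60 + 17.2% × R$1,635.00 = R$404.82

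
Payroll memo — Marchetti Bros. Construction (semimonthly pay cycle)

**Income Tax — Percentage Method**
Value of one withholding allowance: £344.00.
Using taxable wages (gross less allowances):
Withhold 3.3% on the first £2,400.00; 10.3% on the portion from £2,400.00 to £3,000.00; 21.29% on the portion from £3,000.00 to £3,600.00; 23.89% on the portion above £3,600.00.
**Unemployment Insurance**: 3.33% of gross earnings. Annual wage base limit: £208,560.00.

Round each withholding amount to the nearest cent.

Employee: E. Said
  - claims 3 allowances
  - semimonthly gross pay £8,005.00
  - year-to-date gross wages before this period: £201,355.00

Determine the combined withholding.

£1,314.48

Income Tax: taxable = £8,005.00 − 3×£344.00 = £6,973.00
  £268.74 + 23.89% × (£6,973.00 − £3,600.00) = £268.74 + 23.89% × £3,373.00 = £1,074.55
Unemployment Insurance: cap £208,560.00 − YTD £201,355.00 = £7,205.00 subject; 3.33% × £7,205.00 = £239.93
Total: £1,074.55 + £239.93 = £1,314.48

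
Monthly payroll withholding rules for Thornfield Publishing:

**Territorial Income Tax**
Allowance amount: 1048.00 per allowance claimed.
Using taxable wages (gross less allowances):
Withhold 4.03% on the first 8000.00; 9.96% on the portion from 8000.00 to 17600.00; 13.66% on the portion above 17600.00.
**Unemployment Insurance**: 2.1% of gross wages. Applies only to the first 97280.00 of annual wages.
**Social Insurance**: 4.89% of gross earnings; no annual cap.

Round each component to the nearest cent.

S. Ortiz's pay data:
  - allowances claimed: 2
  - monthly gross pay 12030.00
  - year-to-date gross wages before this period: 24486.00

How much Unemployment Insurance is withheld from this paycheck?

252.63

Unemployment Insurance: 2.1% × 12030.00 = 252.63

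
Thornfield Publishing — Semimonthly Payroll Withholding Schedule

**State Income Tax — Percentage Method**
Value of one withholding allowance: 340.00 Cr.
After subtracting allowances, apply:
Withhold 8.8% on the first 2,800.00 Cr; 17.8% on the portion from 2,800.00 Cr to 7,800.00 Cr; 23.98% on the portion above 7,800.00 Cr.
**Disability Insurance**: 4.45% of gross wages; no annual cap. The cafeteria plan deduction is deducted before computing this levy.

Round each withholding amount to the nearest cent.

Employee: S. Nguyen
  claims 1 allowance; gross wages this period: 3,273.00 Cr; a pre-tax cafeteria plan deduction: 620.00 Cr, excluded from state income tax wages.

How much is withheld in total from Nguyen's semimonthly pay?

State Income Tax: taxable = 3,273.00 Cr − 620.00 Cr − 1×340.00 Cr = 2,313.00 Cr
  8.8% × 2,313.00 Cr = 203.54 Cr
Disability Insurance: 4.45% × 2,653.00 Cr = 118.06 Cr
Total: 203.54 Cr + 118.06 Cr = 321.60 Cr

321.60 Cr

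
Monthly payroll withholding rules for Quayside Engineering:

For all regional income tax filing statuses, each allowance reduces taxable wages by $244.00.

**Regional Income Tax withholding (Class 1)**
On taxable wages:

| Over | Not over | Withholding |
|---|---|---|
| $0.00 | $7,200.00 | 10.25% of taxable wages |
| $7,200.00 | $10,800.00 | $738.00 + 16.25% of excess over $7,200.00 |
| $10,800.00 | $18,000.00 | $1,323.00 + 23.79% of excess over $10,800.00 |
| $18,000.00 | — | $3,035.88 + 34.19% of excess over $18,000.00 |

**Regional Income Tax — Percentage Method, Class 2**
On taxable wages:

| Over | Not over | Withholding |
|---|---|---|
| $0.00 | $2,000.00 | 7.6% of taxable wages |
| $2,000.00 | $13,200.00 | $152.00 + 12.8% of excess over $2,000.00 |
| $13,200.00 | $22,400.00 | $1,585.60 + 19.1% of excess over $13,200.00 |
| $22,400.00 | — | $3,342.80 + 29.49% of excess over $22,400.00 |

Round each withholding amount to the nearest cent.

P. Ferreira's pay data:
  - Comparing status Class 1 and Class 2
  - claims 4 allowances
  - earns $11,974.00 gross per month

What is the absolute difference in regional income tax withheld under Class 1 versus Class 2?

Regional Income Tax (Class 1): taxable = $11,974.00 − 4×$244.00 = $10,998.00
  $1,323.00 + 23.79% × ($10,998.00 − $10,800.00) = $1,323.00 + 23.79% × $198.00 = $1,370.10
Regional Income Tax (Class 2): taxable = $11,974.00 − 4×$244.00 = $10,998.00
  $152.00 + 12.8% × ($10,998.00 − $2,000.00) = $152.00 + 12.8% × $8,998.00 = $1,303.74
Difference: |$1,370.10 − $1,303.74| = $66.36 (higher under Class 1)

$66.36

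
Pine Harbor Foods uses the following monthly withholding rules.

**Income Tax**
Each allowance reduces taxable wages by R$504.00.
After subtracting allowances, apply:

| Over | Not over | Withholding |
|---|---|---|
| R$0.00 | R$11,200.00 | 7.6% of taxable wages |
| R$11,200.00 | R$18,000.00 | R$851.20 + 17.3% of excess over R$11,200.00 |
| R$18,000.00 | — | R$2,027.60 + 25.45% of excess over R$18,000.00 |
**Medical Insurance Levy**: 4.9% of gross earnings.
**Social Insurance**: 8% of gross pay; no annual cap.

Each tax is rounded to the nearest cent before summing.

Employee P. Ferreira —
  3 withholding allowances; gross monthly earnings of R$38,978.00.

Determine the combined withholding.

R$12,009.86

Income Tax: taxable = R$38,978.00 − 3×R$504.00 = R$37,466.00
  R$2,027.60 + 25.45% × (R$37,466.00 − R$18,000.00) = R$2,027.60 + 25.45% × R$19,466.00 = R$6,981.70
Medical Insurance Levy: 4.9% × R$38,978.00 = R$1,909.92
Social Insurance: 8% × R$38,978.00 = R$3,118.24
Total: R$6,981.70 + R$1,909.92 + R$3,118.24 = R$12,009.86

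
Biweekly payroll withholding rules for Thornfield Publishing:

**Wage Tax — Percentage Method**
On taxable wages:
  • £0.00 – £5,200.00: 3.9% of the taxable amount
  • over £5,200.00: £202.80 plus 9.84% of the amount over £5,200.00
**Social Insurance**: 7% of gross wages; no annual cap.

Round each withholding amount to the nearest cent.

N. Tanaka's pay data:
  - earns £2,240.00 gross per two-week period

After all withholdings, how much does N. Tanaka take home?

£1,995.84

Wage Tax: taxable = £2,240.00
  3.9% × £2,240.00 = £87.36
Social Insurance: 7% × £2,240.00 = £156.80
Total withheld: £87.36 + £156.80 = £244.16
Net pay: £2,240.00 − £244.16 = £1,995.84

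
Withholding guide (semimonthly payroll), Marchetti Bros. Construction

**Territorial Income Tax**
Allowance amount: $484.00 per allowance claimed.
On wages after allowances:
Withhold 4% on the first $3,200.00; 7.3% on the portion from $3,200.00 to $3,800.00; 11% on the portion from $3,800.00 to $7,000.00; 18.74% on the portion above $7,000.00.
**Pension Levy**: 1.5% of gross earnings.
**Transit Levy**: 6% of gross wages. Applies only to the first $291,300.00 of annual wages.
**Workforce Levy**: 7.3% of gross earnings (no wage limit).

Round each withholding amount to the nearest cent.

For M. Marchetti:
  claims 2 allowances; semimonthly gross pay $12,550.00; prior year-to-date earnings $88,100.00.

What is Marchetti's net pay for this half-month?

$9,310.13

Territorial Income Tax: taxable = $12,550.00 − 2×$484.00 = $11,582.00
  $523.80 + 18.74% × ($11,582.00 − $7,000.00) = $523.80 + 18.74% × $4,582.00 = $1,382.47
Pension Levy: 1.5% × $12,550.00 = $188.25
Transit Levy: 6% × $12,550.00 = $753.00
Workforce Levy: 7.3% × $12,550.00 = $916.15
Total withheld: $1,382.47 + $188.25 + $753.00 + $916.15 = $3,239.87
Net pay: $12,550.00 − $3,239.87 = $9,310.13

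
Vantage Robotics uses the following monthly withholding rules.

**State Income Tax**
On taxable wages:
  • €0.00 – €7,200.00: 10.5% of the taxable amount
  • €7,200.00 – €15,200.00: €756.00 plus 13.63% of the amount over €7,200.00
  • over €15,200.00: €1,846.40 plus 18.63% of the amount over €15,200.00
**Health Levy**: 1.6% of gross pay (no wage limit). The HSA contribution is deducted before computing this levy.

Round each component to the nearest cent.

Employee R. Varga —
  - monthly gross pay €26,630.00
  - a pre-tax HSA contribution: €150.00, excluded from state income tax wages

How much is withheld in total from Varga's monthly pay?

State Income Tax: taxable = €26,630.00 − €150.00 = €26,480.00
  €1,846.40 + 18.63% × (€26,480.00 − €15,200.00) = €1,846.40 + 18.63% × €11,280.00 = €3,947.86
Health Levy: 1.6% × €26,480.00 = €423.68
Total: €3,947.86 + €423.68 = €4,371.54

€4,371.54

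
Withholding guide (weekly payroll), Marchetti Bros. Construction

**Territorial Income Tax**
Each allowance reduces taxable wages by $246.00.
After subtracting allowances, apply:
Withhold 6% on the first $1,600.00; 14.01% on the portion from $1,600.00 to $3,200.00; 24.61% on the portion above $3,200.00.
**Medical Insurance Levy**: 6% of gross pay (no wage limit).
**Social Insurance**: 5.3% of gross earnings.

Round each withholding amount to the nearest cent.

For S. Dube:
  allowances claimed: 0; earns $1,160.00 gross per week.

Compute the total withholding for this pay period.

$200.68

Territorial Income Tax: taxable = $1,160.00
  6% × $1,160.00 = $69.60
Medical Insurance Levy: 6% × $1,160.00 = $69.60
Social Insurance: 5.3% × $1,160.00 = $61.48
Total: $69.60 + $69.60 + $61.48 = $200.68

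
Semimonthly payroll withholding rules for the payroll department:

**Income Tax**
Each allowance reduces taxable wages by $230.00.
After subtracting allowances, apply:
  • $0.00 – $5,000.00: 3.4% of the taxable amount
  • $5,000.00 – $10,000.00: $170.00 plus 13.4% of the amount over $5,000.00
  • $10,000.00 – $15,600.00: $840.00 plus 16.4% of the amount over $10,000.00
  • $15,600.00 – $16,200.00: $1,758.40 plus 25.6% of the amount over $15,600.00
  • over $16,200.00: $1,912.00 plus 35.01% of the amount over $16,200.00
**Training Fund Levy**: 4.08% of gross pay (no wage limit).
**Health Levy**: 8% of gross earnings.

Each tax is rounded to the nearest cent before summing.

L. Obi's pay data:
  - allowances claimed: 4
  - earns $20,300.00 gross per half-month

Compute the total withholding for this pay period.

$5,477.56

Income Tax: taxable = $20,300.00 − 4×$230.00 = $19,380.00
  $1,912.00 + 35.01% × ($19,380.00 − $16,200.00) = $1,912.00 + 35.01% × $3,180.00 = $3,025.32
Training Fund Levy: 4.08% × $20,300.00 = $828.24
Health Levy: 8% × $20,300.00 = $1,624.00
Total: $3,025.32 + $828.24 + $1,624.00 = $5,477.56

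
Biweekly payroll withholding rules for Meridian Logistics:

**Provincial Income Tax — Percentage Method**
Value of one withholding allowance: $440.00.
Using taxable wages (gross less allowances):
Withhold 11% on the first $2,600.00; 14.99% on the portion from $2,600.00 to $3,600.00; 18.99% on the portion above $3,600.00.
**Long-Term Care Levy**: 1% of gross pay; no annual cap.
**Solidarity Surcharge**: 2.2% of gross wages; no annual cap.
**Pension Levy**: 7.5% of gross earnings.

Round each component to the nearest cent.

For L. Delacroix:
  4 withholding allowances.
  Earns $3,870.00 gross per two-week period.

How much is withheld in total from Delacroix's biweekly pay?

Provincial Income Tax: taxable = $3,870.00 − 4×$440.00 = $2,110.00
  11% × $2,110.00 = $232.10
Long-Term Care Levy: 1% × $3,870.00 = $38.70
Solidarity Surcharge: 2.2% × $3,870.00 = $85.14
Pension Levy: 7.5% × $3,870.00 = $290.25
Total: $232.10 + $38.70 + $85.14 + $290.25 = $646.19

$646.19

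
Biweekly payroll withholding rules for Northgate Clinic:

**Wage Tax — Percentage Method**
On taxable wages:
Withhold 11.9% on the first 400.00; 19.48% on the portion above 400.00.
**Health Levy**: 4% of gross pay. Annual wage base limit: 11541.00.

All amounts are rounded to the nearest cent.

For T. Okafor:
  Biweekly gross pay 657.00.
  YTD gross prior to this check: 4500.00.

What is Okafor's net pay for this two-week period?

533.06

Wage Tax: taxable = 657.00
  47.60 + 19.48% × (657.00 − 400.00) = 47.60 + 19.48% × 257.00 = 97.66
Health Levy: 4% × 657.00 = 26.28
Total withheld: 97.66 + 26.28 = 123.94
Net pay: 657.00 − 123.94 = 533.06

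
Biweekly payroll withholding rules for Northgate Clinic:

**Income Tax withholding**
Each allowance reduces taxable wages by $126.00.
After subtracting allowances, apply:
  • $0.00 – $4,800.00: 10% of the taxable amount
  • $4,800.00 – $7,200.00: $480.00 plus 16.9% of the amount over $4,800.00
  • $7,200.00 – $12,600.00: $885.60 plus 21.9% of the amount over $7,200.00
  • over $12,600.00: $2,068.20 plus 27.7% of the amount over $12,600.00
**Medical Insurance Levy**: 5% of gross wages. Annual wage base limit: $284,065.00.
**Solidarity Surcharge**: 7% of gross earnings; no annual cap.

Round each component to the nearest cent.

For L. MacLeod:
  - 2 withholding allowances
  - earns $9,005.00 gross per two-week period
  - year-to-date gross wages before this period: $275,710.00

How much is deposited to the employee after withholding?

$6,731.19

Income Tax: taxable = $9,005.00 − 2×$126.00 = $8,753.00
  $885.60 + 21.9% × ($8,753.00 − $7,200.00) = $885.60 + 21.9% × $1,553.00 = $1,225.71
Medical Insurance Levy: cap $284,065.00 − YTD $275,710.00 = $8,355.00 subject; 5% × $8,355.00 = $417.75
Solidarity Surcharge: 7% × $9,005.00 = $630.35
Total withheld: $1,225.71 + $417.75 + $630.35 = $2,273.81
Net pay: $9,005.00 − $2,273.81 = $6,731.19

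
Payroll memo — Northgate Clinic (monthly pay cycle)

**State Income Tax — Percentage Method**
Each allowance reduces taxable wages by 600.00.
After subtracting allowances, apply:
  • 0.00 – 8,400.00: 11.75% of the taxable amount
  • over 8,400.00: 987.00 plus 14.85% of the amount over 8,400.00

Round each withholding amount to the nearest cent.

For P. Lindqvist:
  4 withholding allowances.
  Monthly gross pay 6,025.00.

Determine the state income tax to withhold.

425.94

State Income Tax: taxable = 6,025.00 − 4×600.00 = 3,625.00
  11.75% × 3,625.00 = 425.94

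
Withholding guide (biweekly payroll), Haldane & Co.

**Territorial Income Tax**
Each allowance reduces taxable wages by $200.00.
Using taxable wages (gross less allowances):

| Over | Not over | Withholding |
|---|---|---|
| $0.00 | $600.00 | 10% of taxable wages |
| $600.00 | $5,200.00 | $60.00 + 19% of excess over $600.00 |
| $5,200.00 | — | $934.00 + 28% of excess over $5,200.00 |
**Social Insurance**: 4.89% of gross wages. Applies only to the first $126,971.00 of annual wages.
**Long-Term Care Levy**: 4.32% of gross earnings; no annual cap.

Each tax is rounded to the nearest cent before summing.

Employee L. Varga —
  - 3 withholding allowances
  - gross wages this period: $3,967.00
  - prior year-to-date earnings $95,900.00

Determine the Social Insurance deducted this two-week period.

Social Insurance: 4.89% × $3,967.00 = $193.99

$193.99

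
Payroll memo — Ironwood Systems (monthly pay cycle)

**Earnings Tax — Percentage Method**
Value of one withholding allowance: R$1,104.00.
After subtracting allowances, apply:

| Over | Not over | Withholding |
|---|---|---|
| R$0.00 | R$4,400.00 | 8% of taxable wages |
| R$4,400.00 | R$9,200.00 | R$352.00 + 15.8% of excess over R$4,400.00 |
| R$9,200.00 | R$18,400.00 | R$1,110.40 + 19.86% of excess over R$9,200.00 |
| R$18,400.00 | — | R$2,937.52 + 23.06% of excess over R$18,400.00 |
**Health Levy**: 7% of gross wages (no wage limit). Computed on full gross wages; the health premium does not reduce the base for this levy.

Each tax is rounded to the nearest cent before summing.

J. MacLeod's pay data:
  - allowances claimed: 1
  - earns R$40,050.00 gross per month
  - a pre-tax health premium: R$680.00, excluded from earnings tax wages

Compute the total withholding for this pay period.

R$10,322.12

Earnings Tax: taxable = R$40,050.00 − R$680.00 − 1×R$1,104.00 = R$38,266.00
  R$2,937.52 + 23.06% × (R$38,266.00 − R$18,400.00) = R$2,937.52 + 23.06% × R$19,866.00 = R$7,518.62
Health Levy: 7% × R$40,050.00 = R$2,803.50
Total: R$7,518.62 + R$2,803.50 = R$10,322.12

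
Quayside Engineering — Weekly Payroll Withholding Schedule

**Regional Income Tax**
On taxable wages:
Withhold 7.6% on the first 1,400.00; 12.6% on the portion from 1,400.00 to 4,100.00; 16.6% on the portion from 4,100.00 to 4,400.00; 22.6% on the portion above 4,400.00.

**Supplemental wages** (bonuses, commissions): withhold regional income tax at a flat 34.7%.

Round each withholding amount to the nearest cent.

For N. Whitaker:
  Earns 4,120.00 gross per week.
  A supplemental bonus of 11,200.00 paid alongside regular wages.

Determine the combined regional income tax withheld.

Regional Income Tax: taxable = 4,120.00
  446.60 + 16.6% × (4,120.00 − 4,100.00) = 446.60 + 16.6% × 20.00 = 449.92
Supplemental (34.7% flat on bonus): 34.7% × 11,200.00 = 3,886.40
Total regional income tax: 449.92 + 3,886.40 = 4,336.32

4,336.32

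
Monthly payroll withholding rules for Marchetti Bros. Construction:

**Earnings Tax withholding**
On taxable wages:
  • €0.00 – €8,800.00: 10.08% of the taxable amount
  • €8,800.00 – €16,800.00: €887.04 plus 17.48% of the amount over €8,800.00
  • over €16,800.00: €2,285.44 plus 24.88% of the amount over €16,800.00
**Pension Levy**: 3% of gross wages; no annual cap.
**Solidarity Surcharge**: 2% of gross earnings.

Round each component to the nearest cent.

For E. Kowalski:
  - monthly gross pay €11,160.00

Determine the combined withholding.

€1,857.57

Earnings Tax: taxable = €11,160.00
  €887.04 + 17.48% × (€11,160.00 − €8,800.00) = €887.04 + 17.48% × €2,360.00 = €1,299.57
Pension Levy: 3% × €11,160.00 = €334.80
Solidarity Surcharge: 2% × €11,160.00 = €223.20
Total: €1,299.57 + €334.80 + €223.20 = €1,857.57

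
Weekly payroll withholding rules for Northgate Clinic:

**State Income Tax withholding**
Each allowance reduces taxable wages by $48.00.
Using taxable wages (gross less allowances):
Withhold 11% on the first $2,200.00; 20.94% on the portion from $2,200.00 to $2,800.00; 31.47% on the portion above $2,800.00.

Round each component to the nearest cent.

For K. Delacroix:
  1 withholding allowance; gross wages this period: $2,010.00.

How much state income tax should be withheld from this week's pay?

State Income Tax: taxable = $2,010.00 − 1×$48.00 = $1,962.00
  11% × $1,962.00 = $215.82

$215.82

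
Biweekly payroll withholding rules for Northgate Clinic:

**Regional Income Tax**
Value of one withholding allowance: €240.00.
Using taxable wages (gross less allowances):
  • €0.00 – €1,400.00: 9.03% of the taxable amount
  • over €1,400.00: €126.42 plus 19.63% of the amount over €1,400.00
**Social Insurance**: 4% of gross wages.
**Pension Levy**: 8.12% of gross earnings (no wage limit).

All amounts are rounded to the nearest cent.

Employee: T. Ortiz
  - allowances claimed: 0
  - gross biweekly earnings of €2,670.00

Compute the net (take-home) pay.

€1,970.68

Regional Income Tax: taxable = €2,670.00
  €126.42 + 19.63% × (€2,670.00 − €1,400.00) = €126.42 + 19.63% × €1,270.00 = €375.72
Social Insurance: 4% × €2,670.00 = €106.80
Pension Levy: 8.12% × €2,670.00 = €216.80
Total withheld: €375.72 + €106.80 + €216.80 = €699.32
Net pay: €2,670.00 − €699.32 = €1,970.68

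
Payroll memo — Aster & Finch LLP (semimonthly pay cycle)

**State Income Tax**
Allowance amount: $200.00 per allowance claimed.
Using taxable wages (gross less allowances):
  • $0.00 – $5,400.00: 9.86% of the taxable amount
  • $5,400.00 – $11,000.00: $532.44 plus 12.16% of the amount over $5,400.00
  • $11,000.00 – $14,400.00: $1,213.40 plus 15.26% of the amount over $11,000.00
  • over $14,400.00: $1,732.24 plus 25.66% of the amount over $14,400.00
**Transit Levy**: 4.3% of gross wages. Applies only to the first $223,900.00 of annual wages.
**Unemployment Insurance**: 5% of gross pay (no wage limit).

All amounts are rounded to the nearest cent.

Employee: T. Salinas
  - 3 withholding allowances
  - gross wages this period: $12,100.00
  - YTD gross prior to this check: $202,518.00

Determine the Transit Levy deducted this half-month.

$520.30

Transit Levy: 4.3% × $12,100.00 = $520.30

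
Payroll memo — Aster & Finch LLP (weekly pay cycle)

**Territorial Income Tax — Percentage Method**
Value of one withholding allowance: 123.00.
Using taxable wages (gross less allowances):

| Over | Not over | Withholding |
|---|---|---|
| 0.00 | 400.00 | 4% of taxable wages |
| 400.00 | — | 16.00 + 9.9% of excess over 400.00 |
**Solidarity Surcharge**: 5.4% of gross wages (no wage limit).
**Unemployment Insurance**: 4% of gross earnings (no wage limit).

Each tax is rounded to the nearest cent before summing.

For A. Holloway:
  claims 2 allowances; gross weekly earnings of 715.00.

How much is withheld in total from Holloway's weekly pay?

90.04

Territorial Income Tax: taxable = 715.00 − 2×123.00 = 469.00
  16.00 + 9.9% × (469.00 − 400.00) = 16.00 + 9.9% × 69.00 = 22.83
Solidarity Surcharge: 5.4% × 715.00 = 38.61
Unemployment Insurance: 4% × 715.00 = 28.60
Total: 22.83 + 38.61 + 28.60 = 90.04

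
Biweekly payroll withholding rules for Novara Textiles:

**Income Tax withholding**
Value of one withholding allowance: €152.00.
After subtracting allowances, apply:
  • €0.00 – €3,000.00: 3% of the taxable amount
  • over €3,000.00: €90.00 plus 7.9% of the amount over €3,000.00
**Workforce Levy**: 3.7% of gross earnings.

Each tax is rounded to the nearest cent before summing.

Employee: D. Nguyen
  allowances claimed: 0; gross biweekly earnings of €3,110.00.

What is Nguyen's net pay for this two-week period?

Income Tax: taxable = €3,110.00
  €90.00 + 7.9% × (€3,110.00 − €3,000.00) = €90.00 + 7.9% × €110.00 = €98.69
Workforce Levy: 3.7% × €3,110.00 = €115.07
Total withheld: €98.69 + €115.07 = €213.76
Net pay: €3,110.00 − €213.76 = €2,896.24

€2,896.24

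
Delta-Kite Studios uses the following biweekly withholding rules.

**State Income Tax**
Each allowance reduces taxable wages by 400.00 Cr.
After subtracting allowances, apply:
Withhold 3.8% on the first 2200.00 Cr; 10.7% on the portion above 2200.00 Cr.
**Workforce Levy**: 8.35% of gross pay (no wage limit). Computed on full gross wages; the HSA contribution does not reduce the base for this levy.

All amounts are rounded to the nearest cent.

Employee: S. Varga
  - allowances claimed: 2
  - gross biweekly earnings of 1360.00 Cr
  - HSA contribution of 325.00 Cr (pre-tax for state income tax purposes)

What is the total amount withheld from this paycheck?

State Income Tax: taxable = 1360.00 Cr − 325.00 Cr − 2×400.00 Cr = 235.00 Cr
  3.8% × 235.00 Cr = 8.93 Cr
Workforce Levy: 8.35% × 1360.00 Cr = 113.56 Cr
Total: 8.93 Cr + 113.56 Cr = 122.49 Cr

122.49 Cr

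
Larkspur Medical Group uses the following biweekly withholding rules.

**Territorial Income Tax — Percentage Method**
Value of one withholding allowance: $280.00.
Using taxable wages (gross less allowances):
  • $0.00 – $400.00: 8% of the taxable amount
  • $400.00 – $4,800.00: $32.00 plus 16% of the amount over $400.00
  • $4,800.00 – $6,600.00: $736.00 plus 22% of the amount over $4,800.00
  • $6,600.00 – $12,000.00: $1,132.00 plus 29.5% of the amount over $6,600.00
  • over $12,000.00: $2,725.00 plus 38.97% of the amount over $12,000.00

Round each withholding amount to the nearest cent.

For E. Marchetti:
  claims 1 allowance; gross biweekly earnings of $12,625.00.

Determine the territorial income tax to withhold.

Territorial Income Tax: taxable = $12,625.00 − 1×$280.00 = $12,345.00
  $2,725.00 + 38.97% × ($12,345.00 − $12,000.00) = $2,725.00 + 38.97% × $345.00 = $2,859.45

$2,859.45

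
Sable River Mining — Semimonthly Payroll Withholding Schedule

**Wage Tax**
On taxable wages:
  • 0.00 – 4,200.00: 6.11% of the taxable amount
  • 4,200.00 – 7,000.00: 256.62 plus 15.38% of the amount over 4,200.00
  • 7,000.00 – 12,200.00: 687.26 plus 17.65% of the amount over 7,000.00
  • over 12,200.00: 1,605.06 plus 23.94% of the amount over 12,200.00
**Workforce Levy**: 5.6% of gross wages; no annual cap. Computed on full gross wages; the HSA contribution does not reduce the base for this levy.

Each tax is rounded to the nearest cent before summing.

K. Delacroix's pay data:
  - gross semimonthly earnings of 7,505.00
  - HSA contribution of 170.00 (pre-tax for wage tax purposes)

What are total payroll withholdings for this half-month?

Wage Tax: taxable = 7,505.00 − 170.00 = 7,335.00
  687.26 + 17.65% × (7,335.00 − 7,000.00) = 687.26 + 17.65% × 335.00 = 746.39
Workforce Levy: 5.6% × 7,505.00 = 420.28
Total: 746.39 + 420.28 = 1,166.67

1,166.67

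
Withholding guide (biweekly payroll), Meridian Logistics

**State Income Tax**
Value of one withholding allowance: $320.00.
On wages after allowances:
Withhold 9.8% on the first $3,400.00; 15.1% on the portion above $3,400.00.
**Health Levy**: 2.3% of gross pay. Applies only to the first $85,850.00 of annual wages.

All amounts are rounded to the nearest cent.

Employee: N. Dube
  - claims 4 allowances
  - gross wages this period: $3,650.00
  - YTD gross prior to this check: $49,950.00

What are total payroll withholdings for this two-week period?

State Income Tax: taxable = $3,650.00 − 4×$320.00 = $2,370.00
  9.8% × $2,370.00 = $232.26
Health Levy: 2.3% × $3,650.00 = $83.95
Total: $232.26 + $83.95 = $316.21

$316.21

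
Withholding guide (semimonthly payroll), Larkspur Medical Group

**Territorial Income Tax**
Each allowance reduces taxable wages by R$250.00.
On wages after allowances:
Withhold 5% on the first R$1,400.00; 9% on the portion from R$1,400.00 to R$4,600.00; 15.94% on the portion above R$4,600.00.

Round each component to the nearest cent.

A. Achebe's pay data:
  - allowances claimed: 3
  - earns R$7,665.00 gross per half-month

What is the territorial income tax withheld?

R$727.01

Territorial Income Tax: taxable = R$7,665.00 − 3×R$250.00 = R$6,915.00
  R$358.00 + 15.94% × (R$6,915.00 − R$4,600.00) = R$358.00 + 15.94% × R$2,315.00 = R$727.01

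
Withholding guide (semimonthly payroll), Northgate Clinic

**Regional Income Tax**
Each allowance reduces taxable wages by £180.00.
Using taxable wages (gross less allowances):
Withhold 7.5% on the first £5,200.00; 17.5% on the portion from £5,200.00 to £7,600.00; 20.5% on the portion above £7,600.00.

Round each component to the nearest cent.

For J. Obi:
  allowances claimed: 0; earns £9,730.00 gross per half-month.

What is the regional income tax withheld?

£1,246.65

Regional Income Tax: taxable = £9,730.00
  £810.00 + 20.5% × (£9,730.00 − £7,600.00) = £810.00 + 20.5% × £2,130.00 = £1,246.65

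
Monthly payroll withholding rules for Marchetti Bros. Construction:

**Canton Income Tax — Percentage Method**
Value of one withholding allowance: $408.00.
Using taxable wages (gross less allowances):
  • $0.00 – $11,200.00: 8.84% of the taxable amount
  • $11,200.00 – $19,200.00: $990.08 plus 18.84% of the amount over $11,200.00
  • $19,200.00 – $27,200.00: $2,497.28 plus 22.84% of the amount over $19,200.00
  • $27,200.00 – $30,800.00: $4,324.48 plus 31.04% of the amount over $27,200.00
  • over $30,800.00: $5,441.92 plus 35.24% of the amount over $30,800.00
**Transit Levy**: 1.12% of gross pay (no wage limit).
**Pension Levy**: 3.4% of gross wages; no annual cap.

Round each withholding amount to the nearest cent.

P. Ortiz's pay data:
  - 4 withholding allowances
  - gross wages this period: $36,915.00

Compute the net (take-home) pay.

Canton Income Tax: taxable = $36,915.00 − 4×$408.00 = $35,283.00
  $5,441.92 + 35.24% × ($35,283.00 − $30,800.00) = $5,441.92 + 35.24% × $4,483.00 = $7,021.73
Transit Levy: 1.12% × $36,915.00 = $413.45
Pension Levy: 3.4% × $36,915.00 = $1,255.11
Total withheld: $7,021.73 + $413.45 + $1,255.11 = $8,690.29
Net pay: $36,915.00 − $8,690.29 = $28,224.71

$28,224.71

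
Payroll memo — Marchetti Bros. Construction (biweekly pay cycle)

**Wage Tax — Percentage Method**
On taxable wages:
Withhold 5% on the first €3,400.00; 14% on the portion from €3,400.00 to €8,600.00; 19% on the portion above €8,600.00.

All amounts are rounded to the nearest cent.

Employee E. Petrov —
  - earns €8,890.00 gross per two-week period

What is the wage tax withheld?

Wage Tax: taxable = €8,890.00
  €898.00 + 19% × (€8,890.00 − €8,600.00) = €898.00 + 19% × €290.00 = €953.10

€953.10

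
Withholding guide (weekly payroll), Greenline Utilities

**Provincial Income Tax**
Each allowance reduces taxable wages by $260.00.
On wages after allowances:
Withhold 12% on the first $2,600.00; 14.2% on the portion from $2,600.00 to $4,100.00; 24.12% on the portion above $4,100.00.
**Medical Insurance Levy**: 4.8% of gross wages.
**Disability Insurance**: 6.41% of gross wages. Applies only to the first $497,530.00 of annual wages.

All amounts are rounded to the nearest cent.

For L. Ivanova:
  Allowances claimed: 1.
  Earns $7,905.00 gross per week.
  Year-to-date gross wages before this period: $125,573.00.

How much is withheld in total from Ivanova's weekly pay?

Provincial Income Tax: taxable = $7,905.00 − 1×$260.00 = $7,645.00
  $525.00 + 24.12% × ($7,645.00 − $4,100.00) = $525.00 + 24.12% × $3,545.00 = $1,380.05
Medical Insurance Levy: 4.8% × $7,905.00 = $379.44
Disability Insurance: 6.41% × $7,905.00 = $506.71
Total: $1,380.05 + $379.44 + $506.71 = $2,266.20

$2,266.20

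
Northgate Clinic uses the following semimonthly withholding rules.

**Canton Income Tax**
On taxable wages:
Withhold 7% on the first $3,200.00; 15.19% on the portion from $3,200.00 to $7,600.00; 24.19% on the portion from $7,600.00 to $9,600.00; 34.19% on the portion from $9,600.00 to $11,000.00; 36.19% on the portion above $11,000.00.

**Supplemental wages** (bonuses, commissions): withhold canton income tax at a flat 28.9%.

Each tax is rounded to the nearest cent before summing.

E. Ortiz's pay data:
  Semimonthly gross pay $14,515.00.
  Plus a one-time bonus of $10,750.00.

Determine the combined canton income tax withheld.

$6,233.65

Canton Income Tax: taxable = $14,515.00
  $1,854.82 + 36.19% × ($14,515.00 − $11,000.00) = $1,854.82 + 36.19% × $3,515.00 = $3,126.90
Supplemental (28.9% flat on bonus): 28.9% × $10,750.00 = $3,106.75
Total canton income tax: $3,126.90 + $3,106.75 = $6,233.65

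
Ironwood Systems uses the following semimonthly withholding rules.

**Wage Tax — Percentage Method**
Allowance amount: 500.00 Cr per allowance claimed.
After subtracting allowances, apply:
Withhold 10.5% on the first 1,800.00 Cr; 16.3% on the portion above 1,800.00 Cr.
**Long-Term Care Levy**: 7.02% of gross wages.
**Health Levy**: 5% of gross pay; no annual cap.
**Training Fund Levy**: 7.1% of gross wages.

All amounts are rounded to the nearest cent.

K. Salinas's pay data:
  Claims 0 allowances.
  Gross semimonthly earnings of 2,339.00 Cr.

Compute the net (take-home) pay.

1,614.92 Cr

Wage Tax: taxable = 2,339.00 Cr
  189.00 Cr + 16.3% × (2,339.00 Cr − 1,800.00 Cr) = 189.00 Cr + 16.3% × 539.00 Cr = 276.86 Cr
Long-Term Care Levy: 7.02% × 2,339.00 Cr = 164.20 Cr
Health Levy: 5% × 2,339.00 Cr = 116.95 Cr
Training Fund Levy: 7.1% × 2,339.00 Cr = 166.07 Cr
Total withheld: 276.86 Cr + 164.20 Cr + 116.95 Cr + 166.07 Cr = 724.08 Cr
Net pay: 2,339.00 Cr − 724.08 Cr = 1,614.92 Cr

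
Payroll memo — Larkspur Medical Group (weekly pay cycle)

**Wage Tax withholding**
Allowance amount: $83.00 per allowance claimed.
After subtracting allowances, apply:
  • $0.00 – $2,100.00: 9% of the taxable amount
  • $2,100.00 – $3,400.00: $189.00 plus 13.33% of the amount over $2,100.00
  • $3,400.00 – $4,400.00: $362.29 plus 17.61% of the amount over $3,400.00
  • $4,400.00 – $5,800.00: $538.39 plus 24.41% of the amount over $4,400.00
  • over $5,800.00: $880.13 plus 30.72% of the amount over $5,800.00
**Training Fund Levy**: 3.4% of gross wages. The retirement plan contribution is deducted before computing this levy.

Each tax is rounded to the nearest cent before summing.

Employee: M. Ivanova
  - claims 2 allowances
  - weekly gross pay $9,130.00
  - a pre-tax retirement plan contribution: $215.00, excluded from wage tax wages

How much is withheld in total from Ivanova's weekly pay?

$2,089.17

Wage Tax: taxable = $9,130.00 − $215.00 − 2×$83.00 = $8,749.00
  $880.13 + 30.72% × ($8,749.00 − $5,800.00) = $880.13 + 30.72% × $2,949.00 = $1,786.06
Training Fund Levy: 3.4% × $8,915.00 = $303.11
Total: $1,786.06 + $303.11 = $2,089.17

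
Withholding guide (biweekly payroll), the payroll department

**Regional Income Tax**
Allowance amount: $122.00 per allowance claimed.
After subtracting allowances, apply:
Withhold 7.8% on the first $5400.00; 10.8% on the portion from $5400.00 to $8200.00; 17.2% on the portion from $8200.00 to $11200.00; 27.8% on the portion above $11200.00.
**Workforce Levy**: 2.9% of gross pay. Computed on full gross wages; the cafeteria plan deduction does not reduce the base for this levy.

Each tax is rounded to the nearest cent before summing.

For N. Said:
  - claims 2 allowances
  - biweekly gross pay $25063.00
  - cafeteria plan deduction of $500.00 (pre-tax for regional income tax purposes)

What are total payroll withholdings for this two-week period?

$5613.51

Regional Income Tax: taxable = $25063.00 − $500.00 − 2×$122.00 = $24319.00
  $1239.60 + 27.8% × ($24319.00 − $11200.00) = $1239.60 + 27.8% × $13119.00 = $4886.68
Workforce Levy: 2.9% × $25063.00 = $726.83
Total: $4886.68 + $726.83 = $5613.51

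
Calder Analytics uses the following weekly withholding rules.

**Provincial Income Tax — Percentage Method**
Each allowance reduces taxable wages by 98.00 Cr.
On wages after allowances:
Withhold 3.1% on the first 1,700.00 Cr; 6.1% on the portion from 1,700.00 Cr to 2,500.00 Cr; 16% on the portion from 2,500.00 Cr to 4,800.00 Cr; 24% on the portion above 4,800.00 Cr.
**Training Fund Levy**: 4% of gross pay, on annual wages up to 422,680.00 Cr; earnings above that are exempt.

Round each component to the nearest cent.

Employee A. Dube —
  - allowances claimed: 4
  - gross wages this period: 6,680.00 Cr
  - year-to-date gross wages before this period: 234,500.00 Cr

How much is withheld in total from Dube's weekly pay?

Provincial Income Tax: taxable = 6,680.00 Cr − 4×98.00 Cr = 6,288.00 Cr
  469.50 Cr + 24% × (6,288.00 Cr − 4,800.00 Cr) = 469.50 Cr + 24% × 1,488.00 Cr = 826.62 Cr
Training Fund Levy: 4% × 6,680.00 Cr = 267.20 Cr
Total: 826.62 Cr + 267.20 Cr = 1,093.82 Cr

1,093.82 Cr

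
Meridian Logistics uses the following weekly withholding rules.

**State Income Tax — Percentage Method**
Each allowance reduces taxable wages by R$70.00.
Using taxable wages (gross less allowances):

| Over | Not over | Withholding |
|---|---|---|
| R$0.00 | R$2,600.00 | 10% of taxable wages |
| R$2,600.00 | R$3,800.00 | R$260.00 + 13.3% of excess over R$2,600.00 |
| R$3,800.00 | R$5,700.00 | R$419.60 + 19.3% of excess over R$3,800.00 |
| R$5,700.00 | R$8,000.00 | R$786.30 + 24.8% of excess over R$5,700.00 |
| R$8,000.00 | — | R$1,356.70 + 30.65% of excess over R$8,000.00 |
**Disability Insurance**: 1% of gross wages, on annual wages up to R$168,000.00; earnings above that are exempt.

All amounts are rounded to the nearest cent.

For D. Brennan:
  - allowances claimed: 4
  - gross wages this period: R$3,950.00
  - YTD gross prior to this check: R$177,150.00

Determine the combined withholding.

State Income Tax: taxable = R$3,950.00 − 4×R$70.00 = R$3,670.00
  R$260.00 + 13.3% × (R$3,670.00 − R$2,600.00) = R$260.00 + 13.3% × R$1,070.00 = R$402.31
Disability Insurance: YTD R$177,150.00 ≥ cap R$168,000.00 → R$0.00
Total: R$402.31 + R$0.00 = R$402.31

R$402.31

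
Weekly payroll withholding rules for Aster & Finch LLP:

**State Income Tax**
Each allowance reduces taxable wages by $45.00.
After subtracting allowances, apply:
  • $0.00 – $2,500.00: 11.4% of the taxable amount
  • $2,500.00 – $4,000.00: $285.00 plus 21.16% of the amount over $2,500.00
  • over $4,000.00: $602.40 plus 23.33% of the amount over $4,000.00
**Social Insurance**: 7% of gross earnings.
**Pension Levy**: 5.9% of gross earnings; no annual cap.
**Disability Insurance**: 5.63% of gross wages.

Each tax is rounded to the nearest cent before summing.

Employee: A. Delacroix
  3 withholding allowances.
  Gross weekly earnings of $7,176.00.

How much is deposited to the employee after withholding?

State Income Tax: taxable = $7,176.00 − 3×$45.00 = $7,041.00
  $602.40 + 23.33% × ($7,041.00 − $4,000.00) = $602.40 + 23.33% × $3,041.00 = $1,311.87
Social Insurance: 7% × $7,176.00 = $502.32
Pension Levy: 5.9% × $7,176.00 = $423.38
Disability Insurance: 5.63% × $7,176.00 = $404.01
Total withheld: $1,311.87 + $502.32 + $423.38 + $404.01 = $2,641.58
Net pay: $7,176.00 − $2,641.58 = $4,534.42

$4,534.42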